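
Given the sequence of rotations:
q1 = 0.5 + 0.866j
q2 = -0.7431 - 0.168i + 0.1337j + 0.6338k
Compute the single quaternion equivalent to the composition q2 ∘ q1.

q2 · q1 = -0.4873 - 0.6329i - 0.5767j + 0.1714k
-0.4873 - 0.6329i - 0.5767j + 0.1714k


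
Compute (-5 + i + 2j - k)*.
-5 - i - 2j + k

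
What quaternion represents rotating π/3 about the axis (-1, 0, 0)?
0.866 - 0.5i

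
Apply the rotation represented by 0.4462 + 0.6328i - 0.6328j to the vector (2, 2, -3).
(0.491, 0.491, 4.064)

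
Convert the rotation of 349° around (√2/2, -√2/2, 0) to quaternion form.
-0.9954 + 0.0678i - 0.0678j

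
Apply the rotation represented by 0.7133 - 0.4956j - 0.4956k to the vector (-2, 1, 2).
(-0.742, 2.905, 0.095)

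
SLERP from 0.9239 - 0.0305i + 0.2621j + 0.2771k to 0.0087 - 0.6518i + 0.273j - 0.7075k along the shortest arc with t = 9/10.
0.1279 + 0.6309i - 0.2275j + 0.7306k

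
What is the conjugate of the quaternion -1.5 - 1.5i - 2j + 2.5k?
-1.5 + 1.5i + 2j - 2.5k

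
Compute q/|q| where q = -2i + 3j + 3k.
-0.4264i + 0.6396j + 0.6396k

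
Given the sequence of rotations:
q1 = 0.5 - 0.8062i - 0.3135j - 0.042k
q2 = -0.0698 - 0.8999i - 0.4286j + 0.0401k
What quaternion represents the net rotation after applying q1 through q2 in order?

q2 · q1 = -0.8931 - 0.3631i - 0.2625j - 0.0404k
-0.8931 - 0.3631i - 0.2625j - 0.0404k


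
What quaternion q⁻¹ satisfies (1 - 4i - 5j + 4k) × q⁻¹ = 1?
0.0172 + 0.069i + 0.0862j - 0.069k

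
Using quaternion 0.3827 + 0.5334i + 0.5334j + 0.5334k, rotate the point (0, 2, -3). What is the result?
(-2.61, -0.758, 2.369)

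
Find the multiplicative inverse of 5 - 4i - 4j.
0.0877 + 0.0702i + 0.0702j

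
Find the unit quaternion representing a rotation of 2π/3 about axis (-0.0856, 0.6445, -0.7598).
0.5 - 0.0741i + 0.5582j - 0.658k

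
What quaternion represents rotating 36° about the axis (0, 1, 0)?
0.9511 + 0.309j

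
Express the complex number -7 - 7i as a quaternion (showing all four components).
-7 - 7i + 0j + 0k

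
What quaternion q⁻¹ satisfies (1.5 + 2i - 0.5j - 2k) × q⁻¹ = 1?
0.1429 - 0.1905i + 0.0476j + 0.1905k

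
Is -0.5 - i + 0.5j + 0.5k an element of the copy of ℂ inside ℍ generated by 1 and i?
No. The quaternion -0.5 - i + 0.5j + 0.5k has j-coefficient y = 0.5 and k-coefficient z = 0.5, not both zero, so it does not lie in the complex subalgebra spanned by 1 and i.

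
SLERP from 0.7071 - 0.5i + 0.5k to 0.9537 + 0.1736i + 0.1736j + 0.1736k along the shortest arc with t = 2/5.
0.8791 - 0.247i + 0.0767j + 0.4004k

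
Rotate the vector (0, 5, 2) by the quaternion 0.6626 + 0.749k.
(-4.963, -0.61, 2)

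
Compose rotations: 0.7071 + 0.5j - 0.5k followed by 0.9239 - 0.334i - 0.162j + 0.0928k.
0.7807 - 0.2016i + 0.1804j - 0.5633k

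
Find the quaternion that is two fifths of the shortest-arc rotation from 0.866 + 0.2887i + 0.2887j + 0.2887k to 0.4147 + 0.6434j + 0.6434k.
0.7326 + 0.1843i + 0.4633j + 0.4633k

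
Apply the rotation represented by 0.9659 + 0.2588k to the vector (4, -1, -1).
(3.964, 1.134, -1)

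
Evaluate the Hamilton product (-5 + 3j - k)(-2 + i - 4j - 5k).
17 - 24i + 13j + 24k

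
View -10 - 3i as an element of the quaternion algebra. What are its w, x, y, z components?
-10 - 3i + 0j + 0k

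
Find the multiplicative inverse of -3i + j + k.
0.2727i - 0.0909j - 0.0909k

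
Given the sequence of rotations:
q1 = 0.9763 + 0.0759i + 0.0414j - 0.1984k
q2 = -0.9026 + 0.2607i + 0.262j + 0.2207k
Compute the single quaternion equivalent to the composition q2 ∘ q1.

q2 · q1 = -0.8681 + 0.1249i + 0.2869j + 0.3855k
-0.8681 + 0.1249i + 0.2869j + 0.3855k


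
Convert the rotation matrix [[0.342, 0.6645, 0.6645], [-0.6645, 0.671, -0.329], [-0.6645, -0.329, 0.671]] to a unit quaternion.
0.8191 + 0.4056j - 0.4056k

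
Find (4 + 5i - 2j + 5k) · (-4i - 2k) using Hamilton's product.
30 - 12i - 10j - 16k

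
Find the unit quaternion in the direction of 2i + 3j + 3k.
0.4264i + 0.6396j + 0.6396k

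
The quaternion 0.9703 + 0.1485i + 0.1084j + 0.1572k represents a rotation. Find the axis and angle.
axis = (0.6139, 0.4481, 0.6499), θ = 28°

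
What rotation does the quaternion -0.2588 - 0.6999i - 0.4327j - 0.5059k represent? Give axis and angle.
axis = (-0.7246, -0.448, -0.5237), θ = 7π/6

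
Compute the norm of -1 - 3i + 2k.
√14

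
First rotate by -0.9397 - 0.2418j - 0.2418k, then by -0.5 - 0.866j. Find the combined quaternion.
0.2605 + 0.2094i + 0.9347j + 0.1209k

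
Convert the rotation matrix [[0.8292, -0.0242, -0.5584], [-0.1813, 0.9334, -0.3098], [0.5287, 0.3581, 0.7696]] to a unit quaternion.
0.9397 + 0.1777i - 0.2892j - 0.0418k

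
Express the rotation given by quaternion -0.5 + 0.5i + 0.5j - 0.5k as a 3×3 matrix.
[[0, 0, -1], [1, 0, 0], [0, -1, 0]]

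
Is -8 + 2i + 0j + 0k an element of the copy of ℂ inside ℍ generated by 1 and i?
Yes. The quaternion -8 + 2i has j- and k-coefficients y = z = 0, so it lies in the complex subalgebra spanned by 1 and i.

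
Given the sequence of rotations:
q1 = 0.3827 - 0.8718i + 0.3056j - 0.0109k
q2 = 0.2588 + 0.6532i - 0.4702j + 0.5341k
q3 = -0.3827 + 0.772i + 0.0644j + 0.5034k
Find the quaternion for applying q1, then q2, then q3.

q2 · q1 = 0.818 - 0.1337i - 0.5594j - 0.0087k
q3 · q2 · q1 = -0.1694 + 0.9637i + 0.2062j - 0.0081k
-0.1694 + 0.9637i + 0.2062j - 0.0081k


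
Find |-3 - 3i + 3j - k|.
√28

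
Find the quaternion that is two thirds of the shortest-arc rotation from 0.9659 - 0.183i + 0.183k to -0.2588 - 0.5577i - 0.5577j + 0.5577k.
0.6909 + 0.3856i + 0.4747j - 0.3856k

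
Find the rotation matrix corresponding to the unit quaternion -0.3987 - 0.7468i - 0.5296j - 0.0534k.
[[0.4333, 0.7484, 0.5021], [0.8336, -0.1211, -0.5389], [-0.3425, 0.6521, -0.6764]]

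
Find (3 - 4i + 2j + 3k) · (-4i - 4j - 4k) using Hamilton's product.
4 - 8i - 40j + 12k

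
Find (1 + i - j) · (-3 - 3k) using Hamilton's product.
-3 + 6j - 3k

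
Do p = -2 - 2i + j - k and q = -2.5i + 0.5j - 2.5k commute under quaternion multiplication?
No: pq = -8 + 3i - 3.5j + 6.5k ≠ -8 + 7i + 1.5j + 3.5k = qp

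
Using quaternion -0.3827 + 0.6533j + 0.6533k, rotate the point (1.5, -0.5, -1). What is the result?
(-0.811, -1.677, 0.177)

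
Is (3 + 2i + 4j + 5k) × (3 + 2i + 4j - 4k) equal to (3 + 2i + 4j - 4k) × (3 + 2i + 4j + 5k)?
No: pq = 9 - 24i + 42j + 3k ≠ 9 + 48i + 6j + 3k = qp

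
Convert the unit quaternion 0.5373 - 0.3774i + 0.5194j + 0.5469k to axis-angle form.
axis = (-0.4475, 0.6158, 0.6485), θ = 115°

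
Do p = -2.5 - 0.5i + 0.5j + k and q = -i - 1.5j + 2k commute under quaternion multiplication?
No: pq = -1.75 + 5i + 3.75j - 3.75k ≠ -1.75 + 3.75j - 6.25k = qp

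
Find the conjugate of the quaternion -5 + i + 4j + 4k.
-5 - i - 4j - 4k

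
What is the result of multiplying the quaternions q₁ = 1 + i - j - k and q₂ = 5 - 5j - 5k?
-5 + 5i - 5j - 15k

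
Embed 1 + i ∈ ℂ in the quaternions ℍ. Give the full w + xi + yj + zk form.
1 + i + 0j + 0k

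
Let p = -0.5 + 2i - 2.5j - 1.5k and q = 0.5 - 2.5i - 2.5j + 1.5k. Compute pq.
0.75 - 5.25i + 0.75j - 12.75k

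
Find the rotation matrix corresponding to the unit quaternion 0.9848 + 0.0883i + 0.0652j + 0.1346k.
[[0.9553, -0.2536, 0.1522], [0.2766, 0.9482, -0.1564], [-0.1046, 0.1915, 0.9759]]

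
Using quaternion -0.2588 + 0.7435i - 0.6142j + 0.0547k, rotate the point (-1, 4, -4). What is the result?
(-5.377, -0.775, 1.869)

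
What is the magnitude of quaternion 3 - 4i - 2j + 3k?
√38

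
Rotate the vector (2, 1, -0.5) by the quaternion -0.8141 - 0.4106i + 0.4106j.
(1.323, 0.323, 1.843)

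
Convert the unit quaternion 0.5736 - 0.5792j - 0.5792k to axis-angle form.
axis = (0, -√2/2, -√2/2), θ = 110°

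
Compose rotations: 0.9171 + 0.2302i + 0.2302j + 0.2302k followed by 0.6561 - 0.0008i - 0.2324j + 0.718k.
0.4901 - 0.0685i + 0.1034j + 0.8628k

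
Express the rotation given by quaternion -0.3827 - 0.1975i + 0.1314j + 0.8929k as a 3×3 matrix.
[[-0.6291, 0.6315, -0.4533], [-0.7353, -0.6726, 0.0835], [-0.2521, 0.3858, 0.8875]]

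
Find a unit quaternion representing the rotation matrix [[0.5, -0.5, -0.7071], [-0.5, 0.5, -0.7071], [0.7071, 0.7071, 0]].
0.7071 + 0.5i - 0.5j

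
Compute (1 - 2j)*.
1 + 2j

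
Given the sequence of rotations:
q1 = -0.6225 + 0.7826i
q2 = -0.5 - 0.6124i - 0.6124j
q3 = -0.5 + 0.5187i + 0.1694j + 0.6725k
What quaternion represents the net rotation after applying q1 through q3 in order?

q2 · q1 = 0.7905 - 0.0101i + 0.3812j + 0.4793k
q3 · q2 · q1 = -0.7769 + 0.2399i - 0.3121j + 0.4914k
-0.7769 + 0.2399i - 0.3121j + 0.4914k


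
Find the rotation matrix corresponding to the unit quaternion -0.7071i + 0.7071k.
[[0, 0, -1], [0, -1, 0], [-1, 0, 0]]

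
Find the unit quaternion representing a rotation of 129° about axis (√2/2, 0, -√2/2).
0.4305 + 0.6382i - 0.6382k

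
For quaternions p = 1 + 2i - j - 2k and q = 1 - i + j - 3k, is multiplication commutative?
No: pq = -2 + 6i + 8j - 4k ≠ -2 - 4i - 8j - 6k = qp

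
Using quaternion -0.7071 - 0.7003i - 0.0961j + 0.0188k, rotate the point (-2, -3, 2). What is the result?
(-2.226, -2.259, -2.634)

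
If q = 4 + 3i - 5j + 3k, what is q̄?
4 - 3i + 5j - 3k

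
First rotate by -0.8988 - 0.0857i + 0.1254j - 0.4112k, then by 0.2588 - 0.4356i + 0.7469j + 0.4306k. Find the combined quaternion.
-0.1865 + 0.0082i - 0.8549j - 0.4841k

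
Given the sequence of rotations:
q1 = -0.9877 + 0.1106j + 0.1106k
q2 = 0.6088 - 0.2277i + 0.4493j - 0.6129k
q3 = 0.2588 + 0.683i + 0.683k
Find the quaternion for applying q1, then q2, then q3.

q2 · q1 = -0.5832 + 0.3424i - 0.3513j + 0.6475k
q3 · q2 · q1 = -0.827 - 0.0698i - 0.2993j - 0.4707k
-0.827 - 0.0698i - 0.2993j - 0.4707k


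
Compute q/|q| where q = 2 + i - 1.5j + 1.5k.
0.6489 + 0.3244i - 0.4867j + 0.4867k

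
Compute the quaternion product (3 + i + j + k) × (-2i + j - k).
2 - 8i + 2j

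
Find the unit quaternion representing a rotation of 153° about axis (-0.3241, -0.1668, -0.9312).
0.2334 - 0.3151i - 0.1622j - 0.9055k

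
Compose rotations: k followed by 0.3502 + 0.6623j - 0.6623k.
0.6623 + 0.6623i + 0.3502k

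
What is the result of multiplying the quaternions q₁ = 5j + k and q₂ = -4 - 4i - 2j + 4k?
6 + 22i - 24j + 16k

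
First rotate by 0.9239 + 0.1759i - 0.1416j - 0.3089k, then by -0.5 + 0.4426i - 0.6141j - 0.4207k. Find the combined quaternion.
-0.7567 + 0.4511i - 0.4338j - 0.1889k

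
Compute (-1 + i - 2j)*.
-1 - i + 2j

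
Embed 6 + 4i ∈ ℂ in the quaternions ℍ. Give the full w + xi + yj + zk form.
6 + 4i + 0j + 0k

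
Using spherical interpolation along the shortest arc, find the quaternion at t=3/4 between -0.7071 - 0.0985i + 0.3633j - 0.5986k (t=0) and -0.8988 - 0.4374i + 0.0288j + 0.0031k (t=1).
-0.9051 - 0.3722i + 0.1237j - 0.1639k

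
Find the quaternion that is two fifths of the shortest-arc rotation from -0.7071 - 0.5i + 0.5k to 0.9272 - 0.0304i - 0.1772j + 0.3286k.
-0.9226 - 0.3273i + 0.084j + 0.186k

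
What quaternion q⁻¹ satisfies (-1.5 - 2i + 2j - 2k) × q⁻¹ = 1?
-0.1053 + 0.1404i - 0.1404j + 0.1404k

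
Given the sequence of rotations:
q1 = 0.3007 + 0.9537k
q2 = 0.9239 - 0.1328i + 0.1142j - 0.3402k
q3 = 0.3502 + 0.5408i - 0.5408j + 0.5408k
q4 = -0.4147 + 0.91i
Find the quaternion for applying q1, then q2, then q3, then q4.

q2 · q1 = 0.6023 + 0.069i + 0.161j + 0.7788k
q3 · q2 · q1 = -0.1605 - 0.1584i - 0.6532j + 0.7228k
q4 · q3 · q2 · q1 = 0.2107 - 0.0804i - 0.3869j - 0.8942k
0.2107 - 0.0804i - 0.3869j - 0.8942k


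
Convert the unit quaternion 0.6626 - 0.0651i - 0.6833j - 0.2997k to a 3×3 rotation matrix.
[[-0.1134, 0.4861, -0.8665], [-0.3082, 0.8119, 0.4958], [0.9445, 0.3233, 0.0577]]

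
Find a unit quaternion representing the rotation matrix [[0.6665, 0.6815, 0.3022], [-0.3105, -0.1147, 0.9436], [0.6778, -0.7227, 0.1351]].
0.6494 - 0.6415i - 0.1446j - 0.3819k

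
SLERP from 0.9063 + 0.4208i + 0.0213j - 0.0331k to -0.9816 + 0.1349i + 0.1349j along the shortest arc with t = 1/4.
0.957 + 0.2883i - 0.0193j - 0.0255k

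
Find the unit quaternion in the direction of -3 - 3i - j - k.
-0.6708 - 0.6708i - 0.2236j - 0.2236k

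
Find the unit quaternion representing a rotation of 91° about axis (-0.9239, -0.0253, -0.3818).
0.7009 - 0.659i - 0.018j - 0.2723k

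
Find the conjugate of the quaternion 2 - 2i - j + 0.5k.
2 + 2i + j - 0.5k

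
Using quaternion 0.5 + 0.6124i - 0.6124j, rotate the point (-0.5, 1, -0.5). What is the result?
(-0.569, 0.931, 0.556)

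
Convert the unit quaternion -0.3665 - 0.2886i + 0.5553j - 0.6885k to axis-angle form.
axis = (-0.3102, 0.5968, -0.74), θ = 223°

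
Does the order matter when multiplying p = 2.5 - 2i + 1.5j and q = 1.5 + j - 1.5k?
Yes: pq = 2.25 - 5.25i + 1.75j - 5.75k ≠ 2.25 - 0.75i + 7.75j - 1.75k = qp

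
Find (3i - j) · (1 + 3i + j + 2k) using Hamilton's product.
-8 + i - 7j + 6k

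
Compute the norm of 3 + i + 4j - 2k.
√30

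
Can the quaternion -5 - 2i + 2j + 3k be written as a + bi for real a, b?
No. The quaternion -5 - 2i + 2j + 3k has j-coefficient y = 2 and k-coefficient z = 3, not both zero, so it does not lie in the complex subalgebra spanned by 1 and i.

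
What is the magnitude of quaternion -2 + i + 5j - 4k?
√46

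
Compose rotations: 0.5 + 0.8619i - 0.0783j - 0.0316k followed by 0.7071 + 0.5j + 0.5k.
0.4085 + 0.6328i + 0.6256j - 0.2033k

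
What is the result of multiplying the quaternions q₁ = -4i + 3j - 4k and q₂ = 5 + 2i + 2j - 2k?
-6 - 18i - j - 34k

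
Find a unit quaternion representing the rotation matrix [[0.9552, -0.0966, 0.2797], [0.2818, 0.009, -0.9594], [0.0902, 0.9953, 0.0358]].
0.7071 + 0.6911i + 0.067j + 0.1338k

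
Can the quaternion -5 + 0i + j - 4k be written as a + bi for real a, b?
No. The quaternion -5 + j - 4k has j-coefficient y = 1 and k-coefficient z = -4, not both zero, so it does not lie in the complex subalgebra spanned by 1 and i.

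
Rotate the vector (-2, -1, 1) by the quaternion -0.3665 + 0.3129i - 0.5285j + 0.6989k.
(1.714, 1.349, 1.114)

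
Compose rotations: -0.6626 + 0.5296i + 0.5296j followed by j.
-0.5296 - 0.6626j - 0.5296k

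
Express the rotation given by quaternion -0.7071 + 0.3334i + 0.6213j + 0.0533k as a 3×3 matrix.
[[0.2223, 0.4897, -0.8431], [0.3389, 0.772, 0.5377], [0.9142, -0.4053, 0.0057]]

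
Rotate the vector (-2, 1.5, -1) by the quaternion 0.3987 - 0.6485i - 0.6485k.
(-0.383, -0.506, -2.617)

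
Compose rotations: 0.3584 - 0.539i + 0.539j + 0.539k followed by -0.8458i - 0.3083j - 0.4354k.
-0.055 - 0.2346i + 0.5801j - 0.7781k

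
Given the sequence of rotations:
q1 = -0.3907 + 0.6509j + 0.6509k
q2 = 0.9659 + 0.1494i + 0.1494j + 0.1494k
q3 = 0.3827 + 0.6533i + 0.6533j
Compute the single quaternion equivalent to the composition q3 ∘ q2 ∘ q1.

q2 · q1 = -0.5719 - 0.0584i + 0.4731j + 0.6676k
q3 · q2 · q1 = -0.4898 + 0.0402i - 0.6287j + 0.6027k
-0.4898 + 0.0402i - 0.6287j + 0.6027k


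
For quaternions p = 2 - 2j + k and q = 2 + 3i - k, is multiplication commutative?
No: pq = 5 + 8i - j + 6k ≠ 5 + 4i - 7j - 6k = qp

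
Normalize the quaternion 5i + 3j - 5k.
0.6509i + 0.3906j - 0.6509k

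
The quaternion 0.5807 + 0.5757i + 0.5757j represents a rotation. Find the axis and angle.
axis = (√2/2, √2/2, 0), θ = 109°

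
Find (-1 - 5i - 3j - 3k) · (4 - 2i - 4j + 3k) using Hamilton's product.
-17 - 39i + 13j - k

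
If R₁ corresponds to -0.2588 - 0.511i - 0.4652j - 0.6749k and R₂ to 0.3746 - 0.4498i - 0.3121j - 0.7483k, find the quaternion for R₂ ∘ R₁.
-0.977 - 0.2125i - 0.0147j - 0.0094k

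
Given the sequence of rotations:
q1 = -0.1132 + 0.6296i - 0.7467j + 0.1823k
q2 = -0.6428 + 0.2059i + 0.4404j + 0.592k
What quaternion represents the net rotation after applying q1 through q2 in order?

q2 · q1 = 0.1641 + 0.0943i + 0.7653j - 0.6152k
0.1641 + 0.0943i + 0.7653j - 0.6152k


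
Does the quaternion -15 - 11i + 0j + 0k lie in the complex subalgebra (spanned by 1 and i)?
Yes. The quaternion -15 - 11i has j- and k-coefficients y = z = 0, so it lies in the complex subalgebra spanned by 1 and i.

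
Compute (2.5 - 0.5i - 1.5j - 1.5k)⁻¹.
0.2273 + 0.0455i + 0.1364j + 0.1364k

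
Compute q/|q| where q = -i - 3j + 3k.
-0.2294i - 0.6882j + 0.6882k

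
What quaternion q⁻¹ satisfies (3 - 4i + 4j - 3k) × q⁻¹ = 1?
0.06 + 0.08i - 0.08j + 0.06k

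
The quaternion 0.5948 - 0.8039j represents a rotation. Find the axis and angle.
axis = (0, -1, 0), θ = 107°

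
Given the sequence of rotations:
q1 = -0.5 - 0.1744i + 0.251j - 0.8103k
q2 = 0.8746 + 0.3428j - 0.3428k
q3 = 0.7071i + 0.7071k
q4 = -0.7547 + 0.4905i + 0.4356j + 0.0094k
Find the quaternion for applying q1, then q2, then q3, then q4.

q2 · q1 = -0.8011 - 0.3443i + 0.1079j - 0.4775k
q3 · q2 · q1 = 0.5811 - 0.6428i + 0.0942j - 0.4902k
q4 · q3 · q2 · q1 = -0.1597 + 0.5557i + 0.4164j + 0.7016k
-0.1597 + 0.5557i + 0.4164j + 0.7016k


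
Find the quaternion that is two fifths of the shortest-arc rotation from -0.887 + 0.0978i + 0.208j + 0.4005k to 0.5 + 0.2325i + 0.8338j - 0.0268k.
-0.9084 - 0.0488i - 0.2794j + 0.3071k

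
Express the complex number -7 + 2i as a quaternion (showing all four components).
-7 + 2i + 0j + 0k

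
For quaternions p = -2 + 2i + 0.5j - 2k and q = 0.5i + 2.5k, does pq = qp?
No: pq = 4 + 0.25i - 6j - 5.25k ≠ 4 - 2.25i + 6j - 4.75k = qp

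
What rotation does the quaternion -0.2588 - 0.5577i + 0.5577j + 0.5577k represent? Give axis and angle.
axis = (-√3/3, √3/3, √3/3), θ = 7π/6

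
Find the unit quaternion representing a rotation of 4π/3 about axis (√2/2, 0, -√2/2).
-0.5 + 0.6124i - 0.6124k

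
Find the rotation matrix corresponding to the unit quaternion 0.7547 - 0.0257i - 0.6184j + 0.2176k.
[[0.1405, -0.2967, -0.9446], [0.3602, 0.904, -0.2303], [0.9222, -0.3079, 0.2338]]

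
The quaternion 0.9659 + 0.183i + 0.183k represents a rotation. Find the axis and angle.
axis = (√2/2, 0, √2/2), θ = π/6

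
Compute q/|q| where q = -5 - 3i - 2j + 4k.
-0.6804 - 0.4082i - 0.2722j + 0.5443k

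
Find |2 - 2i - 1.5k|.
3.202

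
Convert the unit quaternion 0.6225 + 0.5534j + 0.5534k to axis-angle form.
axis = (0, √2/2, √2/2), θ = 103°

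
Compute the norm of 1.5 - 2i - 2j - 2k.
3.775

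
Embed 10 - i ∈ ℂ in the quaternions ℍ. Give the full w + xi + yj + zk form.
10 - i + 0j + 0k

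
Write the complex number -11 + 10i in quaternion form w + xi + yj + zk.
-11 + 10i + 0j + 0k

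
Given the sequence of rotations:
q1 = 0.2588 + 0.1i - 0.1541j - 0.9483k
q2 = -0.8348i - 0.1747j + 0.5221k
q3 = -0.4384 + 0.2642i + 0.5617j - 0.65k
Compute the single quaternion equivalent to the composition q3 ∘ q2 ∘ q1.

q2 · q1 = 0.5517 + 0.0301i - 0.7846j + 0.2812k
q3 · q2 · q1 = 0.3737 - 0.2195i + 0.56j - 0.7061k
0.3737 - 0.2195i + 0.56j - 0.7061k


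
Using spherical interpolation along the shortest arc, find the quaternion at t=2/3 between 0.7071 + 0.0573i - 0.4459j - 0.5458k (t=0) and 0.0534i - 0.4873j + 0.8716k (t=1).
0.3099 - 0.0173i + 0.1915j - 0.9311k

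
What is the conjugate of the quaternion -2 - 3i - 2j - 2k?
-2 + 3i + 2j + 2k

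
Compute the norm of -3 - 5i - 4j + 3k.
√59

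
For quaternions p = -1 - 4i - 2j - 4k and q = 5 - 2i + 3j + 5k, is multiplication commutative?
No: pq = 13 - 16i + 15j - 41k ≠ 13 - 20i - 41j - 9k = qp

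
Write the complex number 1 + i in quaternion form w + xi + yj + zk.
1 + i + 0j + 0k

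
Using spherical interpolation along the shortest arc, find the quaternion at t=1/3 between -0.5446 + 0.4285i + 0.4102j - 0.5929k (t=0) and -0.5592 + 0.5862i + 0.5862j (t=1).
-0.5765 + 0.5055i + 0.4928j - 0.4114k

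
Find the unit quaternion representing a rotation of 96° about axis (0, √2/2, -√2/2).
0.6691 + 0.5255j - 0.5255k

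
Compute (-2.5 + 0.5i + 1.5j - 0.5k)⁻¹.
-0.2778 - 0.0556i - 0.1667j + 0.0556k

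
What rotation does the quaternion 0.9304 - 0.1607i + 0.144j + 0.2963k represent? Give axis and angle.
axis = (-0.4384, 0.3929, 0.8084), θ = 43°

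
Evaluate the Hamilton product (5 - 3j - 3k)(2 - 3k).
1 + 9i - 6j - 21k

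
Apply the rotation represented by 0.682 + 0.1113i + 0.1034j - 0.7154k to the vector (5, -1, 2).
(-1.26, -5.315, 0.402)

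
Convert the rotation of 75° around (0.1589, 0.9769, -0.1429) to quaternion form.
0.7934 + 0.0967i + 0.5947j - 0.087k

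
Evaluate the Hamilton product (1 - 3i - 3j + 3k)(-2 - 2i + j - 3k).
4 + 10i - 8j - 18k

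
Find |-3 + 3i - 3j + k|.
√28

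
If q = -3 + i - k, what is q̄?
-3 - i + k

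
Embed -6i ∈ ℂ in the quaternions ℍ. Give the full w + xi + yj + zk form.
0 - 6i + 0j + 0k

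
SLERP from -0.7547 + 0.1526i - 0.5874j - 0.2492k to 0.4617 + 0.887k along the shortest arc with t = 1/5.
-0.7481 + 0.1295i - 0.4984j - 0.4184k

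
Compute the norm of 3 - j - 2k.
√14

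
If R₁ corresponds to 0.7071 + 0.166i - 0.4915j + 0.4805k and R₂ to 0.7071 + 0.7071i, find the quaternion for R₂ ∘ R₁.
0.3826 + 0.6174i - 0.6873j - 0.0078k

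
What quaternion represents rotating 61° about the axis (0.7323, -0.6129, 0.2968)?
0.8616 + 0.3717i - 0.3111j + 0.1506k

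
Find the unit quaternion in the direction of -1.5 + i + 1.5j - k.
-0.5883 + 0.3922i + 0.5883j - 0.3922k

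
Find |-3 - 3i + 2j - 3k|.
√31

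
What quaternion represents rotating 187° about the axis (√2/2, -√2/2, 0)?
-0.061 + 0.7058i - 0.7058j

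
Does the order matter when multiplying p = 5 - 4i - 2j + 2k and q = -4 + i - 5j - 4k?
Yes: pq = -18 + 39i - 31j - 6k ≠ -18 + 3i - 3j - 50k = qp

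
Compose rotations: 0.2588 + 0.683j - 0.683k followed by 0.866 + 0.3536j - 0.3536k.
-0.2589 + 0.683j - 0.683k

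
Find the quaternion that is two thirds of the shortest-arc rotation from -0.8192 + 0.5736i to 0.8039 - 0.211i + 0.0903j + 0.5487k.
-0.8523 + 0.3518i - 0.0629j - 0.382k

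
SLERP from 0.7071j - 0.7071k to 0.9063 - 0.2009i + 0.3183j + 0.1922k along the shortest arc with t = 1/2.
0.6141 - 0.1361i + 0.6948j - 0.3489k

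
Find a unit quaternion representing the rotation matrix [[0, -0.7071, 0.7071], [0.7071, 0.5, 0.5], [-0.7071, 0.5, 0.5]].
0.7071 + 0.5j + 0.5k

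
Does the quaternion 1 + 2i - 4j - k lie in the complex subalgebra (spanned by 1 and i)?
No. The quaternion 1 + 2i - 4j - k has j-coefficient y = -4 and k-coefficient z = -1, not both zero, so it does not lie in the complex subalgebra spanned by 1 and i.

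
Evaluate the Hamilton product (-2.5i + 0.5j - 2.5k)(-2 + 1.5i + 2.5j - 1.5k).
-1.25 + 10.5i - 8.5j - 2k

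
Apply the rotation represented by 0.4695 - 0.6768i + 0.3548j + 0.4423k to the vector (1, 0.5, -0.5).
(0.042, -0.693, -1.009)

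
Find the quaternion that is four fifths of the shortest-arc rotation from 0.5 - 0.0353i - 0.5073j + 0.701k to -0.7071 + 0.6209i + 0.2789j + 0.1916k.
0.7455 - 0.5526i - 0.3724j + 0.0094k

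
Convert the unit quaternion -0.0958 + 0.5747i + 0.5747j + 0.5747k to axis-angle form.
axis = (√3/3, √3/3, √3/3), θ = 191°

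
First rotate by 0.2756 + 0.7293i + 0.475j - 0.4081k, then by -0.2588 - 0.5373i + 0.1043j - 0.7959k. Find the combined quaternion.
-0.0538 - 0.0013i - 0.8939j - 0.445k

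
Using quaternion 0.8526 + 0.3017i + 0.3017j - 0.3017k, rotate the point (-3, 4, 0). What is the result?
(0.878, 3.541, 3.419)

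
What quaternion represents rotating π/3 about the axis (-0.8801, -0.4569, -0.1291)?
0.866 - 0.44i - 0.2284j - 0.0645k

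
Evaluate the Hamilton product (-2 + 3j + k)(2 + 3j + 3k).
-16 + 6i - 4k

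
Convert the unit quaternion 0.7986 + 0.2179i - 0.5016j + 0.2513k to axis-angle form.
axis = (0.362, -0.8334, 0.4175), θ = 74°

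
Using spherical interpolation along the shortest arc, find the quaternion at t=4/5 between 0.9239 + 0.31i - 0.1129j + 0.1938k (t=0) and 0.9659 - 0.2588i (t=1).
0.9881 - 0.146i - 0.024j + 0.0413k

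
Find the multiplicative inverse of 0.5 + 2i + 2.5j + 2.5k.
0.0299 - 0.1194i - 0.1493j - 0.1493k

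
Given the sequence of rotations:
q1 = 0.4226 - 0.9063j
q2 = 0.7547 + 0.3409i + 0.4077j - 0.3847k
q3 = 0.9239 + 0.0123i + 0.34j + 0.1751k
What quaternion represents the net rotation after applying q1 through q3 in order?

q2 · q1 = 0.6884 - 0.2046i - 0.5117j - 0.4715k
q3 · q2 · q1 = 0.8951 - 0.2513i - 0.2687j - 0.2518k
0.8951 - 0.2513i - 0.2687j - 0.2518k


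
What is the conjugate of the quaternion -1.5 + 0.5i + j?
-1.5 - 0.5i - j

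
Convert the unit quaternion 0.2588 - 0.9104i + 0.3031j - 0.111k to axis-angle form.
axis = (-0.9425, 0.3138, -0.1149), θ = 5π/6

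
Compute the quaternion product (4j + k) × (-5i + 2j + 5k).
-13 + 18i - 5j + 20k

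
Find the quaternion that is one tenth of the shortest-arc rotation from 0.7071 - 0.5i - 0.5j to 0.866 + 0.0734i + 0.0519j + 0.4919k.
0.7601 - 0.4564i - 0.4589j + 0.0581k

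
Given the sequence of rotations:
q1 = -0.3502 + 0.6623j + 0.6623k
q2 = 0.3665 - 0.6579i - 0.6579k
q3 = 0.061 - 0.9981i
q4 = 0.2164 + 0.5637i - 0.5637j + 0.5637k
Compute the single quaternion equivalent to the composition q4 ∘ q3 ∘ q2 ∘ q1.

q2 · q1 = 0.3074 + 0.6661i + 0.6785j + 0.0374k
q3 · q2 · q1 = 0.6836 - 0.2662i + 0.0787j - 0.6749k
q4 · q3 · q2 · q1 = 0.7228 + 0.6638i - 0.1379j + 0.1336k
0.7228 + 0.6638i - 0.1379j + 0.1336k


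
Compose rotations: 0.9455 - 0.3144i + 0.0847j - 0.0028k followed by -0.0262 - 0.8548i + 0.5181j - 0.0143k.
-0.3374 - 0.8002i + 0.4897j + 0.077k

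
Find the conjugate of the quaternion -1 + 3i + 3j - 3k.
-1 - 3i - 3j + 3k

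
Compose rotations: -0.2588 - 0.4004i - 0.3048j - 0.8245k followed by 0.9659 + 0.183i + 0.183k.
-0.0258 - 0.3783i - 0.2168j - 0.8995k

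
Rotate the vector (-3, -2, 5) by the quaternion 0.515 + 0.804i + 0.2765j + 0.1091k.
(-0.833, -4.877, -3.678)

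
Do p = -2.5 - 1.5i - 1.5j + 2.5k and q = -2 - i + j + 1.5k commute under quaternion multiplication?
No: pq = 1.25 + 0.75i + 0.25j - 11.75k ≠ 1.25 + 10.25i + 0.75j - 5.75k = qp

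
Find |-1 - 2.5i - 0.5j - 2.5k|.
3.708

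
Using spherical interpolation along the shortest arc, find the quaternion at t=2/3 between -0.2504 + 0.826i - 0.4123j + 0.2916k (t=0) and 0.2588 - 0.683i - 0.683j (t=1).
-0.3053 + 0.8752i + 0.3545j + 0.1226k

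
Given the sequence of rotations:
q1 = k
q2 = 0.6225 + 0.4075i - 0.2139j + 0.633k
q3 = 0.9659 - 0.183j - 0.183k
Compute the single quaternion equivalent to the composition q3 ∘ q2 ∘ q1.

q2 · q1 = -0.633 - 0.2139i - 0.4075j + 0.6225k
q3 · q2 · q1 = -0.5721 - 0.3951i - 0.2386j + 0.678k
-0.5721 - 0.3951i - 0.2386j + 0.678k


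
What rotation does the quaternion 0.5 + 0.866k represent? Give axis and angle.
axis = (0, 0, 1), θ = 2π/3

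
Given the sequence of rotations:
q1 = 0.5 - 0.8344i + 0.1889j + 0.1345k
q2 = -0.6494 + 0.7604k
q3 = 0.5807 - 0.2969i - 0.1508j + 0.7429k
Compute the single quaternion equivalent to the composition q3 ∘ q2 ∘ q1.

q2 · q1 = -0.427 + 0.3982i - 0.7571j + 0.2929k
q3 · q2 · q1 = -0.4615 + 0.8763i + 0.0075j + 0.1377k
-0.4615 + 0.8763i + 0.0075j + 0.1377k


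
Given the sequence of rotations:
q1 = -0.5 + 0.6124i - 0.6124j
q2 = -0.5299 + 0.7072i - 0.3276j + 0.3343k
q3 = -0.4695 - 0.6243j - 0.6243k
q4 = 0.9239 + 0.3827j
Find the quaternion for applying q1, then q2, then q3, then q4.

q2 · q1 = -0.3688 - 0.4734i + 0.693j - 0.3996k
q3 · q2 · q1 = 0.3563 + 0.9044i + 0.2004j + 0.1223k
q4 · q3 · q2 · q1 = 0.2525 + 0.8824i + 0.3215j - 0.2331k
0.2525 + 0.8824i + 0.3215j - 0.2331k


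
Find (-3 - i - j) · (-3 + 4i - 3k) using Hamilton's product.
13 - 6i + 13k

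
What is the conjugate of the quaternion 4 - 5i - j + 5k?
4 + 5i + j - 5k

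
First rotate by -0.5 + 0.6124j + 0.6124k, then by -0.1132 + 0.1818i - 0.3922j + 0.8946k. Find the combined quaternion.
-0.2511 - 0.8789i + 0.0154j - 0.4053k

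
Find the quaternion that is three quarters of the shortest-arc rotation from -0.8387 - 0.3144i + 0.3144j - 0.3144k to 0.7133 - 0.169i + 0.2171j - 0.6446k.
-0.8888 + 0.0411i - 0.0823j + 0.449k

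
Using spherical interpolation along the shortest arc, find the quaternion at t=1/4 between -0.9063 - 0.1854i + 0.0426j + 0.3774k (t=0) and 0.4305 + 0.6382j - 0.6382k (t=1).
-0.8488 - 0.1484i - 0.1489j + 0.4851k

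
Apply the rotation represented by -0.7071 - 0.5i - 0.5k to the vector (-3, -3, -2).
(-0.379, -0.707, -4.621)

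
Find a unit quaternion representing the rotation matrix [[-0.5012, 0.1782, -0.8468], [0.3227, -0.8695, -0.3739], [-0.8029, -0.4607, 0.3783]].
0.0436 - 0.4975i - 0.2517j + 0.829k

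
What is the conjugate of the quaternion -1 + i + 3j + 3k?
-1 - i - 3j - 3k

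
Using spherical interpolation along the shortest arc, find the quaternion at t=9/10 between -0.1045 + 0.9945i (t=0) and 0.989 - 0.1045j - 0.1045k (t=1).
-0.9787 + 0.1462i + 0.1018j + 0.1018k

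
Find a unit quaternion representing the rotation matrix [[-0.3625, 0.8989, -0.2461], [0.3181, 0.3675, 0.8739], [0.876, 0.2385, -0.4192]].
-0.3827 + 0.4151i + 0.733j + 0.3794k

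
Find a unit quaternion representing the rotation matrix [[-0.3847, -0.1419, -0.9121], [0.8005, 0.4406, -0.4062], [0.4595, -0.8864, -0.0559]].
0.5 - 0.2401i - 0.6858j + 0.4712k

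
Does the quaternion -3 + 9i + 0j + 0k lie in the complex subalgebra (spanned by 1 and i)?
Yes. The quaternion -3 + 9i has j- and k-coefficients y = z = 0, so it lies in the complex subalgebra spanned by 1 and i.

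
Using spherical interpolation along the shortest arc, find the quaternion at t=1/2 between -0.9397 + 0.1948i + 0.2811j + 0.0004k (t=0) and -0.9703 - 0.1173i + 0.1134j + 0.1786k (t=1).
-0.9745 + 0.0395i + 0.2013j + 0.0913k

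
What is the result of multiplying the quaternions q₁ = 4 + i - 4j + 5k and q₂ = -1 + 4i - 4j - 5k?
1 + 55i + 13j - 13k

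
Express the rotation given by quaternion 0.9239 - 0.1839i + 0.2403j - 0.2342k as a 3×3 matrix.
[[0.7748, 0.3444, 0.5302], [-0.5211, 0.8227, 0.2273], [-0.3579, -0.4524, 0.8169]]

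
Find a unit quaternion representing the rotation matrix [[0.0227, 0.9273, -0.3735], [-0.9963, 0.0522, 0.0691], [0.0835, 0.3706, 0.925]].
0.7071 + 0.1066i - 0.1616j - 0.6801k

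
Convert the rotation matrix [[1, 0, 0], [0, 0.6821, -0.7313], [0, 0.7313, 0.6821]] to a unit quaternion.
0.9171 + 0.3987i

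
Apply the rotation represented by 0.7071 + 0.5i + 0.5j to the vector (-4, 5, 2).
(1.914, -0.914, 6.364)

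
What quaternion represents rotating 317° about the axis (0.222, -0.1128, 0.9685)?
-0.9304 + 0.0814i - 0.0413j + 0.355k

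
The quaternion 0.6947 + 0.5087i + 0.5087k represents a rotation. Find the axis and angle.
axis = (√2/2, 0, √2/2), θ = 92°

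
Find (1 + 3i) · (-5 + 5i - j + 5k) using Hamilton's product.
-20 - 10i - 16j + 2k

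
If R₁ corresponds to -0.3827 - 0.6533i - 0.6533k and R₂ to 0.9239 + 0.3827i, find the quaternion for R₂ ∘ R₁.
-0.1036 - 0.75i + 0.25j - 0.6036k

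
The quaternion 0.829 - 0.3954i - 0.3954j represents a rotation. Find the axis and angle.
axis = (-√2/2, -√2/2, 0), θ = 68°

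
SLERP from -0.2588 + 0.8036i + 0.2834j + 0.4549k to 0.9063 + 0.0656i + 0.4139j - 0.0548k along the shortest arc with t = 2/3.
-0.8826 + 0.3274i - 0.212j + 0.2624k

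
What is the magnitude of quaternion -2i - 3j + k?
√14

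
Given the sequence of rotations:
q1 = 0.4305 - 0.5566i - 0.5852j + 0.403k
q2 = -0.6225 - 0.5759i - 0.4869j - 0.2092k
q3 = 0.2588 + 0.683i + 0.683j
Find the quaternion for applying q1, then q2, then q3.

q2 · q1 = -0.7892 - 0.2201i + 0.5032j - 0.2749k
q3 · q2 · q1 = -0.3976 - 0.7837i - 0.221j + 0.4229k
-0.3976 - 0.7837i - 0.221j + 0.4229k


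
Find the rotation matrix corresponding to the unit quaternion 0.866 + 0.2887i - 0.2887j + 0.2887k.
[[0.6666, -0.6667, -0.3333], [0.3333, 0.6666, -0.6667], [0.6667, 0.3333, 0.6666]]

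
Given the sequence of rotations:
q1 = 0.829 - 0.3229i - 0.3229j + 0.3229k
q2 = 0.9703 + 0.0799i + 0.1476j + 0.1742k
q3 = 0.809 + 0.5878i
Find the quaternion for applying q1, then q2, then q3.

q2 · q1 = 0.8216 - 0.1432i - 0.273j + 0.4796k
q3 · q2 · q1 = 0.7488 + 0.3671i - 0.5028j + 0.2275k
0.7488 + 0.3671i - 0.5028j + 0.2275k


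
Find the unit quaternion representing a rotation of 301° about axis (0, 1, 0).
-0.8704 + 0.4924j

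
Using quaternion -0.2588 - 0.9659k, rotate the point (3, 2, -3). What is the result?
(-3.598, -0.232, -3)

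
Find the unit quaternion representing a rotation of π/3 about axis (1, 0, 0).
0.866 + 0.5i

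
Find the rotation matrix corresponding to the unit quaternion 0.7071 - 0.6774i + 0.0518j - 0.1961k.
[[0.9177, 0.2071, 0.3389], [-0.3475, 0.0053, 0.9377], [0.1924, -0.9783, 0.0769]]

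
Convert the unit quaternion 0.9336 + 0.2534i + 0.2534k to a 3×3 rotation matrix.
[[0.8716, -0.4731, 0.1284], [0.4731, 0.7432, -0.4731], [0.1284, 0.4731, 0.8716]]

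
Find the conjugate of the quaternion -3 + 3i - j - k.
-3 - 3i + j + k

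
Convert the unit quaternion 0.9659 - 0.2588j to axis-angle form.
axis = (0, -1, 0), θ = π/6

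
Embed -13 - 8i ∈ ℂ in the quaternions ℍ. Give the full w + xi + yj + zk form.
-13 - 8i + 0j + 0k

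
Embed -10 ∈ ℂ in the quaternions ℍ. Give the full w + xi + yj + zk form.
-10 + 0i + 0j + 0k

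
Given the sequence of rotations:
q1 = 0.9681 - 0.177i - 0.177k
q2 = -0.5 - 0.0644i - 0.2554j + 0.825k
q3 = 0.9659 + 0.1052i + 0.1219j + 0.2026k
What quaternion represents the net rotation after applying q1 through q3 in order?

q2 · q1 = -0.3494 + 0.0714i - 0.4047j + 0.842k
q3 · q2 · q1 = -0.4663 + 0.2168i - 0.5076j + 0.6912k
-0.4663 + 0.2168i - 0.5076j + 0.6912k


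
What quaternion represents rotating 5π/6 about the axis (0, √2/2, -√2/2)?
0.2588 + 0.683j - 0.683k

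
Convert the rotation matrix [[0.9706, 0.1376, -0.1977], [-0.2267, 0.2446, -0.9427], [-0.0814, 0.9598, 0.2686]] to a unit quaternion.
0.788 + 0.6036i - 0.0369j - 0.1156k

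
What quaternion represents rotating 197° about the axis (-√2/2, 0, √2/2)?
-0.1478 - 0.6993i + 0.6993k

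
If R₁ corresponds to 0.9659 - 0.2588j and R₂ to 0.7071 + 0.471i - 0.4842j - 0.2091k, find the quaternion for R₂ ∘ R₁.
0.5577 + 0.4008i - 0.6507j - 0.3239k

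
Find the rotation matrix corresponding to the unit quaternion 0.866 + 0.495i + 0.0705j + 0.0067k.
[[0.99, 0.0582, 0.1287], [0.0814, 0.5099, -0.8564], [-0.1155, 0.8583, 0.5]]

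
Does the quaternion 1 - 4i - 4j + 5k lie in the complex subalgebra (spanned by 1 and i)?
No. The quaternion 1 - 4i - 4j + 5k has j-coefficient y = -4 and k-coefficient z = 5, not both zero, so it does not lie in the complex subalgebra spanned by 1 and i.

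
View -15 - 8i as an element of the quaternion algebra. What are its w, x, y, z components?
-15 - 8i + 0j + 0k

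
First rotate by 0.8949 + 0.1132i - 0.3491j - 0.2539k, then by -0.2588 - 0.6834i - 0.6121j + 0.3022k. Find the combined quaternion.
-0.2912 - 0.38i - 0.5967j + 0.644k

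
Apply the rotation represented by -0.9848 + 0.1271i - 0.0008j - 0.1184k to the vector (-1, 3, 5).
(-1.815, 3.839, 4.12)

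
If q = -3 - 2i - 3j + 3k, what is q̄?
-3 + 2i + 3j - 3k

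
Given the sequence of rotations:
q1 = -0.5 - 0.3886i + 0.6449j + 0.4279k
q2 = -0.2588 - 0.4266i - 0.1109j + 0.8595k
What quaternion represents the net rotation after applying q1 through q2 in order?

q2 · q1 = -0.3326 - 0.2879i - 0.2629j - 0.8587k
-0.3326 - 0.2879i - 0.2629j - 0.8587k


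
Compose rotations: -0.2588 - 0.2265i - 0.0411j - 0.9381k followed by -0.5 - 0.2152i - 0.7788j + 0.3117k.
0.3411 + 0.9123i - 0.0504j + 0.2208k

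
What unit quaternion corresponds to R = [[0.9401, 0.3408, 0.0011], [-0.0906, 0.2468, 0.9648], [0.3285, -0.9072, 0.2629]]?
0.7826 - 0.598i - 0.1046j - 0.1378k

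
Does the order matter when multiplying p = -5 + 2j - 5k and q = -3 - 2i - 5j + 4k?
Yes: pq = 45 - 7i + 29j - k ≠ 45 + 27i + 9j - 9k = qp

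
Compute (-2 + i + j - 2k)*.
-2 - i - j + 2k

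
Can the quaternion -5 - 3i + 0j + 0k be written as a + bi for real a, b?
Yes. The quaternion -5 - 3i has j- and k-coefficients y = z = 0, so it lies in the complex subalgebra spanned by 1 and i.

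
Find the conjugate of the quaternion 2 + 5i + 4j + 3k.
2 - 5i - 4j - 3k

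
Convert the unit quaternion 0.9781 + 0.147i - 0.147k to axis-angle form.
axis = (√2/2, 0, -√2/2), θ = 24°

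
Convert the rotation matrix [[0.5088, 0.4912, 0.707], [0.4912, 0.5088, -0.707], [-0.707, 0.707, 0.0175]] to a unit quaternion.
0.7133 + 0.4956i + 0.4956j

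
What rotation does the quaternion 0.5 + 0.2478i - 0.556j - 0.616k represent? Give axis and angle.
axis = (0.2861, -0.642, -0.7113), θ = 2π/3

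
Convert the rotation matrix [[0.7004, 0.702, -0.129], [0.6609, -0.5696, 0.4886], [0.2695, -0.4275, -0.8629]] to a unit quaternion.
-0.2588 + 0.885i + 0.385j + 0.0397k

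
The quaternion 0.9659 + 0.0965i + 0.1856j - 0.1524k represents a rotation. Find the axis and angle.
axis = (0.3729, 0.7171, -0.5888), θ = π/6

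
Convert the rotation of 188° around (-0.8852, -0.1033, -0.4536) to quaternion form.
-0.0698 - 0.883i - 0.103j - 0.4525k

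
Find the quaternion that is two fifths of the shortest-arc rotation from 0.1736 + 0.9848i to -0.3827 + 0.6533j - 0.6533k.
0.3537 + 0.7747i - 0.3706j + 0.3706k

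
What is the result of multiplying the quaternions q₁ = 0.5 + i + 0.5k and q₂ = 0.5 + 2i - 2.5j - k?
-1.25 + 2.75i + 0.75j - 2.75k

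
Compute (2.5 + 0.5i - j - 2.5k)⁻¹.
0.1818 - 0.0364i + 0.0727j + 0.1818k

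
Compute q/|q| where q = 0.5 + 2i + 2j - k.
0.1644 + 0.6576i + 0.6576j - 0.3288k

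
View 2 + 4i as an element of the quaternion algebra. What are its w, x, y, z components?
2 + 4i + 0j + 0k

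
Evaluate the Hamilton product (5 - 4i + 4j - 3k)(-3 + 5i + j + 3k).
10 + 52i - 10j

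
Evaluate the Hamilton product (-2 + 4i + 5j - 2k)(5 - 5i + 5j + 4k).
-7 + 60i + 9j + 27k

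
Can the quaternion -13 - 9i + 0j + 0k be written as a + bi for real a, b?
Yes. The quaternion -13 - 9i has j- and k-coefficients y = z = 0, so it lies in the complex subalgebra spanned by 1 and i.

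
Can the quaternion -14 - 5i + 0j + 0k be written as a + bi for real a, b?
Yes. The quaternion -14 - 5i has j- and k-coefficients y = z = 0, so it lies in the complex subalgebra spanned by 1 and i.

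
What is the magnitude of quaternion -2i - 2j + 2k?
√12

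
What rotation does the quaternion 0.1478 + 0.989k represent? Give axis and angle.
axis = (0, 0, 1), θ = 163°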